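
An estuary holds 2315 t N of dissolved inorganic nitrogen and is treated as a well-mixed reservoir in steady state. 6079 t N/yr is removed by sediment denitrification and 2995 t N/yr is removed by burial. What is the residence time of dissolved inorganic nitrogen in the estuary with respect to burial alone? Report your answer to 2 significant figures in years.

0.77 yr

Residence time with respect to a single sink: τ = M / F_sink.
τ = 2315 / 2995 = 0.7730 yr.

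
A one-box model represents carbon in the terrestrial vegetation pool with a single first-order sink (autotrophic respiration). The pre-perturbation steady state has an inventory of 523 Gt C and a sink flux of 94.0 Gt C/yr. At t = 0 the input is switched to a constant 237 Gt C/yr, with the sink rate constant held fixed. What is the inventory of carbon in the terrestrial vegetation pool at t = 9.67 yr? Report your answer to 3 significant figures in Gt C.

1180 Gt C

Residence time τ = M₀/F₀ = 5.564 yr. The eventual steady state is M_∞ = M₀·(F₁/F₀) = 523 × 237/94.0 = 1318.6 Gt C.
The anomaly ΔM(t) = M(t) − M_∞ decays as ΔM₀·e^(−t/τ) with ΔM₀ = 523 − 1318.6 = −795.6 Gt C.
At t = 9.67 yr, e^(−t/τ) = e^(−1.738) = 0.1759, so ΔM = −139.9 Gt C and M = 1318.6 − 139.9 = 1178.7 Gt C.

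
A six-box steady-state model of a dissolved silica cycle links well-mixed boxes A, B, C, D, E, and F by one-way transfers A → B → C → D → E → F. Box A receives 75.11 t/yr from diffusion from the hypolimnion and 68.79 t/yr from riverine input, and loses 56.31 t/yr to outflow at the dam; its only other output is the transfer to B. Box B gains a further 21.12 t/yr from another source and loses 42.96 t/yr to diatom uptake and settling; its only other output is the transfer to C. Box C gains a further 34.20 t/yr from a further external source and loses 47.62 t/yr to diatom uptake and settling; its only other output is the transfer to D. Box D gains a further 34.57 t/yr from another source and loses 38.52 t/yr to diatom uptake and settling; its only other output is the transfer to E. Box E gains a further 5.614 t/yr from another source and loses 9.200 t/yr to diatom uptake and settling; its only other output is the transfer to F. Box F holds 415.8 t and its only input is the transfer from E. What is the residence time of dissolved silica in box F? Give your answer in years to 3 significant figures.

9.28 yr

Box A: F(A→B) = (75.11 + 68.79) − 56.31 = 87.590 t/yr.
Box B: F(B→C) = (87.590 + 21.12) − 42.96 = 65.750 t/yr.
Box C: F(C→D) = (65.750 + 34.20) − 47.62 = 52.330 t/yr.
Box D: F(D→E) = (52.330 + 34.57) − 38.52 = 48.380 t/yr.
Box E: F(E→F) = (48.380 + 5.614) − 9.200 = 44.794 t/yr.
Box F throughput = its input = 44.794 t/yr; τ = 415.8 / 44.794 = 9.282 yr.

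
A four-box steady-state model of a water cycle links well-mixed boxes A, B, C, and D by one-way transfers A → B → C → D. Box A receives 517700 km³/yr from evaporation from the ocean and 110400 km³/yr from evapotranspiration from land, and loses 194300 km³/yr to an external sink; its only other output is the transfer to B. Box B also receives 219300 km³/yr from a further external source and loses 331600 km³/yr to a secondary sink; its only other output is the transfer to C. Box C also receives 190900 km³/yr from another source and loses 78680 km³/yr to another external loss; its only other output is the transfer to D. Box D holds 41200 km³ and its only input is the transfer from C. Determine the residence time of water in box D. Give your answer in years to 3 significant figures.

0.0950 yr

Box A: F(A→B) = (517700 + 110400) − 194300 = 433800 km³/yr.
Box B: F(B→C) = (433800 + 219300) − 331600 = 321500 km³/yr.
Box C: F(C→D) = (321500 + 190900) − 78680 = 433720 km³/yr.
Box D throughput = its input = 433720 km³/yr; τ = 41200 / 433720 = 0.09499 yr.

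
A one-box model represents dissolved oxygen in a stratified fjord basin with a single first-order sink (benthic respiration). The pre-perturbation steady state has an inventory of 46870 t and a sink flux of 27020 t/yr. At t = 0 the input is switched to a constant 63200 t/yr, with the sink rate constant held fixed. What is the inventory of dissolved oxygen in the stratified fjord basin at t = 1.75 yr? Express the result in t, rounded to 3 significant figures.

86700 t

τ = M₀/F₀ = 46870/27020 = 1.735 yr; rate constant k = 1/τ.
New steady state M_∞ = F₁/k = F₁·τ = 63200 × 1.735 = 109630 t.
M(t) = M_∞ + (M₀ − M_∞)·e^(−t/τ); t/τ = 1.75/1.735 = 1.009, so e^(−t/τ) = 0.3646.
M(t) = 109630 − 62760 × 0.3646 = 86745 t.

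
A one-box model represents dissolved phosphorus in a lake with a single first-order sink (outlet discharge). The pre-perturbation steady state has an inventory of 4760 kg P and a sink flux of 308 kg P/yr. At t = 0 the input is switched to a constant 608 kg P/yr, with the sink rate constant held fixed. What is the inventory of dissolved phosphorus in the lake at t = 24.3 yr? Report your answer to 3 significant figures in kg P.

8430 kg P

τ = M₀/F₀ = 4760/308 = 15.45 yr; rate constant k = 1/τ.
New steady state M_∞ = F₁/k = F₁·τ = 608 × 15.45 = 9396.4 kg P.
M(t) = M_∞ + (M₀ − M_∞)·e^(−t/τ); t/τ = 24.3/15.45 = 1.572, so e^(−t/τ) = 0.2076.
M(t) = 9396.4 − 4636 × 0.2076 = 8434.1 kg P.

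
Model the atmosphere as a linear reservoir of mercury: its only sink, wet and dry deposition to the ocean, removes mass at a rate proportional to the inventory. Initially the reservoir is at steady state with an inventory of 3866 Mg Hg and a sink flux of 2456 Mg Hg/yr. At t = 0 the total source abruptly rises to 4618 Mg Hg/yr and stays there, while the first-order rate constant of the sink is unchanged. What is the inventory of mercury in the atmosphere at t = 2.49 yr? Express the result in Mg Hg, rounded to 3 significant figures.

6570 Mg Hg

Residence time τ = M₀/F₀ = 1.574 yr. The eventual steady state is M_∞ = M₀·(F₁/F₀) = 3866 × 4618/2456 = 7269.2 Mg Hg.
The anomaly ΔM(t) = M(t) − M_∞ decays as ΔM₀·e^(−t/τ) with ΔM₀ = 3866 − 7269.2 = −3403 Mg Hg.
At t = 2.49 yr, e^(−t/τ) = e^(−1.582) = 0.2056, so ΔM = −699.7 Mg Hg and M = 7269.2 − 699.7 = 6569.5 Mg Hg.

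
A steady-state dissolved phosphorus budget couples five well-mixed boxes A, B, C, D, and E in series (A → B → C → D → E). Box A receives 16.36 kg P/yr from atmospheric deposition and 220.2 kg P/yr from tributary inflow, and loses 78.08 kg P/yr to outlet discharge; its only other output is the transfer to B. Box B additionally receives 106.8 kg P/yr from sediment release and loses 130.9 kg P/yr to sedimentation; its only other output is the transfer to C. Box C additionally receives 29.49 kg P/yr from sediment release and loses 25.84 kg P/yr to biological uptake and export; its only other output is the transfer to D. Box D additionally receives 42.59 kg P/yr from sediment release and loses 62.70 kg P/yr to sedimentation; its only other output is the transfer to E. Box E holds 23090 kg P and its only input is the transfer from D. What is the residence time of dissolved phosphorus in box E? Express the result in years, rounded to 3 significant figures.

196 yr

Box A: F(A→B) = (16.36 + 220.2) − 78.08 = 158.48 kg P/yr.
Box B: F(B→C) = (158.48 + 106.8) − 130.9 = 134.38 kg P/yr.
Box C: F(C→D) = (134.38 + 29.49) − 25.84 = 138.03 kg P/yr.
Box D: F(D→E) = (138.03 + 42.59) − 62.70 = 117.92 kg P/yr.
Box E throughput = its input = 117.92 kg P/yr; τ = 23090 / 117.92 = 195.8 yr.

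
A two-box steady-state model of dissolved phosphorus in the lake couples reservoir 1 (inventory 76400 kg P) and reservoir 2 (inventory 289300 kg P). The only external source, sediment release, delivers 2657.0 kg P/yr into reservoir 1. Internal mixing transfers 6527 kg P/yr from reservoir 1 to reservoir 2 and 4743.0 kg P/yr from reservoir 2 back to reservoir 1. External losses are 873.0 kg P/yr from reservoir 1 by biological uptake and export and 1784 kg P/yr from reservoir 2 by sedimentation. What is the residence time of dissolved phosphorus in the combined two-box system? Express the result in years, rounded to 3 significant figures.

Treat the two boxes together as one reservoir: the mixing fluxes between them are internal recycling, so τ = ΣM / Σ(external losses).
M_total = 76400 + 289300 = 365700 kg P.
ΣF_external_out = 873.0 + 1784 = 2657.0 kg P/yr.
τ = M_total / ΣF_ext = 365700 / 2657.0 = 137.6 yr.

138 yr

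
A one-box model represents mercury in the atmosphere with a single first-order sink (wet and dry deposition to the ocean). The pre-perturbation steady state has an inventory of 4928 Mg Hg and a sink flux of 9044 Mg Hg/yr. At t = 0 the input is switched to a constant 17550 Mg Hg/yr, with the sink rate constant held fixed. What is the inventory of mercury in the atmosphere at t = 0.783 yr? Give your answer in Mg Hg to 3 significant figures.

The sink rate constant is k = F₀/M₀ = 9044/4928 = 1.835 yr⁻¹.
Solving dM/dt = F₁ − kM with M(0) = M₀ gives M(t) = F₁/k + (M₀ − F₁/k)·e^(−kt).
F₁/k = 17550/1.835 = 9562.8 Mg Hg; kt = 1.835 × 0.783 = 1.437, e^(−kt) = 0.2376.
M(0.783) = 9562.8 + (4928 − 9562.8) × 0.2376 = 9562.8 − 1101 = 8461.4 Mg Hg.

8460 Mg Hg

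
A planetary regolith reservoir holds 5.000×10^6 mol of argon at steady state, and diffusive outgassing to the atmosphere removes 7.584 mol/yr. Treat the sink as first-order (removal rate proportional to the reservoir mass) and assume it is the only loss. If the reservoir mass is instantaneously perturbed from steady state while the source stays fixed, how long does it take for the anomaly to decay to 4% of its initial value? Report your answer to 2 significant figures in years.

For a linear reservoir the anomaly decays as exp(−t/τ) with τ = M/F = 5.000×10^6/7.584 = 659300 yr.
exp(−t/τ) = 0.04 ⇒ t = −τ ln(0.04) = 659300 × 3.219 = 2.122×10^6 yr.

2.1×10^6 yr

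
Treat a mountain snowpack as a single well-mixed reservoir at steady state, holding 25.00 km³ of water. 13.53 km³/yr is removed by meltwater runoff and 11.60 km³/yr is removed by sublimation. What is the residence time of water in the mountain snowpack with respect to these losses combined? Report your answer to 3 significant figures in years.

Total removal = 13.53 + 11.60 = 25.130 km³/yr.
τ = M / ΣF_out = 25.00 / 25.130 = 0.9948 yr.

0.995 yr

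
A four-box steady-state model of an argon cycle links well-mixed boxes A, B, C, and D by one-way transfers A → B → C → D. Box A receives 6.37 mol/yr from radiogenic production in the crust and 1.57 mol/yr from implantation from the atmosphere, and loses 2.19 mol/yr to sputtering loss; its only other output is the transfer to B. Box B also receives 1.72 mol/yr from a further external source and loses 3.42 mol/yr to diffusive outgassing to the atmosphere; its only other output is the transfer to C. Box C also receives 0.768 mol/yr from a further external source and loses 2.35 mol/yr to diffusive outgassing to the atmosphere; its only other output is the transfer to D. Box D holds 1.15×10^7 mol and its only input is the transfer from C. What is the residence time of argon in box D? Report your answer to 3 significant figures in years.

4.66×10^6 yr

Box A: F(A→B) = (6.37 + 1.57) − 2.19 = 5.7500 mol/yr.
Box B: F(B→C) = (5.7500 + 1.72) − 3.42 = 4.0500 mol/yr.
Box C: F(C→D) = (4.0500 + 0.768) − 2.35 = 2.4680 mol/yr.
Box D throughput = its input = 2.4680 mol/yr; τ = 1.15×10^7 / 2.4680 = 4.660×10^6 yr.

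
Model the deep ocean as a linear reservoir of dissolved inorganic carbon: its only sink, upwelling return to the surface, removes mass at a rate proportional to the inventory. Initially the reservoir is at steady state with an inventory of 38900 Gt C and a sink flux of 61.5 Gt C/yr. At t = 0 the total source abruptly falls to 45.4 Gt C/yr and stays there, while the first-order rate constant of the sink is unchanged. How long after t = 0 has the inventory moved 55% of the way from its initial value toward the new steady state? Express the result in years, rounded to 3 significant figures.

τ = M₀/F₀ = 38900/61.5 = 632.5 yr.
The remaining gap fraction is e^(−t/τ); 55% covered ⇒ e^(−t/τ) = 0.450.
t = −τ ln(0.450) = 632.5 × 0.7985 = 505.1 yr.

505 yr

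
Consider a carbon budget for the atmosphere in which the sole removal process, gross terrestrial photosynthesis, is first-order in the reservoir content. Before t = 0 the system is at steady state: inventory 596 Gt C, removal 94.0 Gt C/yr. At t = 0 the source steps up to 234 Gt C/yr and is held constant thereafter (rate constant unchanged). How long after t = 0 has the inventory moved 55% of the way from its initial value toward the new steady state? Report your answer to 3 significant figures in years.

5.06 yr

τ = M₀/F₀ = 596/94.0 = 6.340 yr.
The remaining gap fraction is e^(−t/τ); 55% covered ⇒ e^(−t/τ) = 0.450.
t = −τ ln(0.450) = 6.340 × 0.7985 = 5.063 yr.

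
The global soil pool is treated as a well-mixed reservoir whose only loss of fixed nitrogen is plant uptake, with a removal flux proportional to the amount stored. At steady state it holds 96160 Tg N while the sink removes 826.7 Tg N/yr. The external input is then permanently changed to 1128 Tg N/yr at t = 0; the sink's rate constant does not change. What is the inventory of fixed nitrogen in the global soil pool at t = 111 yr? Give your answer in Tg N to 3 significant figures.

118000 Tg N

The sink rate constant is k = F₀/M₀ = 826.7/96160 = 0.008597 yr⁻¹.
Solving dM/dt = F₁ − kM with M(0) = M₀ gives M(t) = F₁/k + (M₀ − F₁/k)·e^(−kt).
F₁/k = 1128/0.008597 = 131210 Tg N; kt = 0.008597 × 111 = 0.9543, e^(−kt) = 0.3851.
M(111) = 131210 + (96160 − 131210) × 0.3851 = 131210 − 13500 = 117710 Tg N.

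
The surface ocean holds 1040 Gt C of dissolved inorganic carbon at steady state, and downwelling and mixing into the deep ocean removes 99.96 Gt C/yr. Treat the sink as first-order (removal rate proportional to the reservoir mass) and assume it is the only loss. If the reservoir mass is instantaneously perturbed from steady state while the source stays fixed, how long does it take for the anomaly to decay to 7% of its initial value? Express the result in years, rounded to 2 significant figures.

For a linear reservoir the anomaly decays as exp(−t/τ) with τ = M/F = 1040/99.96 = 10.40 yr.
exp(−t/τ) = 0.07 ⇒ t = −τ ln(0.07) = 10.40 × 2.659 = 27.67 yr.

28 yr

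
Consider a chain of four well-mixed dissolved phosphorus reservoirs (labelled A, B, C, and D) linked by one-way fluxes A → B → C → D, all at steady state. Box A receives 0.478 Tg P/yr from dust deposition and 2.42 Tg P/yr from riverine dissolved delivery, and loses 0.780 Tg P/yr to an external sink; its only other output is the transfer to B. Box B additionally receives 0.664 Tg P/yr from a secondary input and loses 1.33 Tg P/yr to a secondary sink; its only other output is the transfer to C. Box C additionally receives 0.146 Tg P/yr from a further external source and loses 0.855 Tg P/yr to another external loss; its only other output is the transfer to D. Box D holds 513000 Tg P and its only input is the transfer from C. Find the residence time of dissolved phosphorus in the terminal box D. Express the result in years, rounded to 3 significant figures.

Box A: F(A→B) = (0.478 + 2.42) − 0.780 = 2.1180 Tg P/yr.
Box B: F(B→C) = (2.1180 + 0.664) − 1.33 = 1.4520 Tg P/yr.
Box C: F(C→D) = (1.4520 + 0.146) − 0.855 = 0.74300 Tg P/yr.
Box D throughput = its input = 0.74300 Tg P/yr; τ = 513000 / 0.74300 = 690400 yr.

690000 yr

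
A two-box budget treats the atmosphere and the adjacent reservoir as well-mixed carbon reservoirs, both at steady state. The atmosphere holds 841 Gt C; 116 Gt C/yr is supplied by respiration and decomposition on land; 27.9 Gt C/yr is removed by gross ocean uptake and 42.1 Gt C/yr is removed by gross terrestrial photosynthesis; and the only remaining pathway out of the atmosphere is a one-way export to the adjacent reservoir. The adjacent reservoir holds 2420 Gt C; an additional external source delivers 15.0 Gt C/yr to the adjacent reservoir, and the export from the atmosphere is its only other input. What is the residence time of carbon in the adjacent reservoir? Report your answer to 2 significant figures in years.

40 yr

Balance the atmosphere: ΣF_in = 116.00 Gt C/yr.
Export to the adjacent reservoir = ΣF_in − (27.9 + 42.1) = 46.000 Gt C/yr.
Total input to the adjacent reservoir = 46.000 + 15.0 = 61.000 Gt C/yr; at steady state this equals its total output.
τ = M / F = 2420 / 61.000 = 39.67 yr.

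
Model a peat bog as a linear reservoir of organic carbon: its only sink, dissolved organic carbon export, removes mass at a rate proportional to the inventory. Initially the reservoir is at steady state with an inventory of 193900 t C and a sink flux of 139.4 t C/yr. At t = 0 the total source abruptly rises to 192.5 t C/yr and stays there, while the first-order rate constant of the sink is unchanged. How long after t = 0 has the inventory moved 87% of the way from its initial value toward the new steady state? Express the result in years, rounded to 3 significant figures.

2840 yr

τ = M₀/F₀ = 193900/139.4 = 1391 yr.
The remaining gap fraction is e^(−t/τ); 87% covered ⇒ e^(−t/τ) = 0.130.
t = −τ ln(0.130) = 1391 × 2.040 = 2838 yr.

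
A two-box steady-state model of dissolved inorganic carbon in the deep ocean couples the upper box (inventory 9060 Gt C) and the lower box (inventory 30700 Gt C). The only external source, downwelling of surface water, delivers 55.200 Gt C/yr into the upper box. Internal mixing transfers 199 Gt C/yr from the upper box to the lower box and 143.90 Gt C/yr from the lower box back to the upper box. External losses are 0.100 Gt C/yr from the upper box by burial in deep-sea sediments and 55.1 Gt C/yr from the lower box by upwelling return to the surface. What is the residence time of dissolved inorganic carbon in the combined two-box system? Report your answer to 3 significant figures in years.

Treat the two boxes together as one reservoir: the mixing fluxes between them are internal recycling, so τ = ΣM / Σ(external losses).
M_total = 9060 + 30700 = 39760 Gt C.
ΣF_external_out = 0.100 + 55.1 = 55.200 Gt C/yr.
τ = M_total / ΣF_ext = 39760 / 55.200 = 720.3 yr.

720 yr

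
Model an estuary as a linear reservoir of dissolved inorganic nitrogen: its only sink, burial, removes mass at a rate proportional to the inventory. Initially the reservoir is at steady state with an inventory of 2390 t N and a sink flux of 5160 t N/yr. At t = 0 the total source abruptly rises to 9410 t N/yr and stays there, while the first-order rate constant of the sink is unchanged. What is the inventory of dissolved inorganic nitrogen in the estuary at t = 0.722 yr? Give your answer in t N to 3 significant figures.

The sink rate constant is k = F₀/M₀ = 5160/2390 = 2.159 yr⁻¹.
Solving dM/dt = F₁ − kM with M(0) = M₀ gives M(t) = F₁/k + (M₀ − F₁/k)·e^(−kt).
F₁/k = 9410/2.159 = 4358.5 t N; kt = 2.159 × 0.722 = 1.559, e^(−kt) = 0.2104.
M(0.722) = 4358.5 + (2390 − 4358.5) × 0.2104 = 4358.5 − 414.2 = 3944.4 t N.

3940 t N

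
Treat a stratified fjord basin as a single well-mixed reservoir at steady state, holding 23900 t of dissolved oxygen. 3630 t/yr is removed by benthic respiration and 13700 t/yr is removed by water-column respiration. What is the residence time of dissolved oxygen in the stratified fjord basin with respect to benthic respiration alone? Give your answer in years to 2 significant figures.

6.6 yr

Residence time with respect to a single sink: τ = M / F_sink.
τ = 23900 / 3630 = 6.584 yr.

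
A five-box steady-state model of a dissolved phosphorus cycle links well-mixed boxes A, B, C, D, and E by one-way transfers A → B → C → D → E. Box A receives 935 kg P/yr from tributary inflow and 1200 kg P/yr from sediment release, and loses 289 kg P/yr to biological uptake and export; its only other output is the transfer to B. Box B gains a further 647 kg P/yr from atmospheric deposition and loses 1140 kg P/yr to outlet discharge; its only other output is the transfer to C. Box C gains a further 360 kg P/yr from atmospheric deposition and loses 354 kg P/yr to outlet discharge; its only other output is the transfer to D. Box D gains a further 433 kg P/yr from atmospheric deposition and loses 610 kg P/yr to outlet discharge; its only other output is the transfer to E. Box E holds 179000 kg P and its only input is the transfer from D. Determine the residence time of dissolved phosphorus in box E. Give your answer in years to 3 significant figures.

151 yr

Box A: F(A→B) = (935 + 1200) − 289 = 1846.0 kg P/yr.
Box B: F(B→C) = (1846.0 + 647) − 1140 = 1353.0 kg P/yr.
Box C: F(C→D) = (1353.0 + 360) − 354 = 1359.0 kg P/yr.
Box D: F(D→E) = (1359.0 + 433) − 610 = 1182.0 kg P/yr.
Box E throughput = its input = 1182.0 kg P/yr; τ = 179000 / 1182.0 = 151.4 yr.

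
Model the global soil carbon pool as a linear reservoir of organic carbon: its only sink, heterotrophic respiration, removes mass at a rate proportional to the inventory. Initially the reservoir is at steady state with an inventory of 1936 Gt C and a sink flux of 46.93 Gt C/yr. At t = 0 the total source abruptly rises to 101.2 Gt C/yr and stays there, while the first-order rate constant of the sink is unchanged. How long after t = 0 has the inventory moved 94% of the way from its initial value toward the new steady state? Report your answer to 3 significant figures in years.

τ = M₀/F₀ = 1936/46.93 = 41.25 yr.
The remaining gap fraction is e^(−t/τ); 94% covered ⇒ e^(−t/τ) = 0.0600.
t = −τ ln(0.0600) = 41.25 × 2.813 = 116.1 yr.

116 yr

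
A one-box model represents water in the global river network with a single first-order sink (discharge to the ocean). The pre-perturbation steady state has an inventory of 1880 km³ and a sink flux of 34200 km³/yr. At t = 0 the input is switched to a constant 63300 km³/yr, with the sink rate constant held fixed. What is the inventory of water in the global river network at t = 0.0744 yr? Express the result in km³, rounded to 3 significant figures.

3070 km³

τ = M₀/F₀ = 1880/34200 = 0.05497 yr; rate constant k = 1/τ.
New steady state M_∞ = F₁/k = F₁·τ = 63300 × 0.05497 = 3479.6 km³.
M(t) = M_∞ + (M₀ − M_∞)·e^(−t/τ); t/τ = 0.0744/0.05497 = 1.353, so e^(−t/τ) = 0.2583.
M(t) = 3479.6 − 1600 × 0.2583 = 3066.4 km³.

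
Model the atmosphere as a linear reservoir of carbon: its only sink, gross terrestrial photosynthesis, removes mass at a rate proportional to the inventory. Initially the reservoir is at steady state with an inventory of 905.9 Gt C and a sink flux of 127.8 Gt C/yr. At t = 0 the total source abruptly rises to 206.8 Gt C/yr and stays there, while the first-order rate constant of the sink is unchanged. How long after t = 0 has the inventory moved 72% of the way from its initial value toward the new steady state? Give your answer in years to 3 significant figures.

9.02 yr

τ = M₀/F₀ = 905.9/127.8 = 7.088 yr.
The remaining gap fraction is e^(−t/τ); 72% covered ⇒ e^(−t/τ) = 0.280.
t = −τ ln(0.280) = 7.088 × 1.273 = 9.023 yr.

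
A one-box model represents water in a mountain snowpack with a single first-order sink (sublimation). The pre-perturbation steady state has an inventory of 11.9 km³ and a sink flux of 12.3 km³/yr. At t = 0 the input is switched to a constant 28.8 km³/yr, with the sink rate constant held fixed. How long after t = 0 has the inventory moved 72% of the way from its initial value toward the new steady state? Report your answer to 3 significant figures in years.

1.23 yr

τ = M₀/F₀ = 11.9/12.3 = 0.9675 yr.
The remaining gap fraction is e^(−t/τ); 72% covered ⇒ e^(−t/τ) = 0.280.
t = −τ ln(0.280) = 0.9675 × 1.273 = 1.232 yr.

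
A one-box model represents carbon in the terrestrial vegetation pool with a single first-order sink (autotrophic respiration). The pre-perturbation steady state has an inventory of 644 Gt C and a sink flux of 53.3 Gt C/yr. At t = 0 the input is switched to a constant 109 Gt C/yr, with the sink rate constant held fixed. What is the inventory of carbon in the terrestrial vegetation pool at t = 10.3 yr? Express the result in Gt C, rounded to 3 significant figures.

1030 Gt C

τ = M₀/F₀ = 644/53.3 = 12.08 yr; rate constant k = 1/τ.
New steady state M_∞ = F₁/k = F₁·τ = 109 × 12.08 = 1317.0 Gt C.
M(t) = M_∞ + (M₀ − M_∞)·e^(−t/τ); t/τ = 10.3/12.08 = 0.8525, so e^(−t/τ) = 0.4264.
M(t) = 1317.0 − 673.0 × 0.4264 = 1030.1 Gt C.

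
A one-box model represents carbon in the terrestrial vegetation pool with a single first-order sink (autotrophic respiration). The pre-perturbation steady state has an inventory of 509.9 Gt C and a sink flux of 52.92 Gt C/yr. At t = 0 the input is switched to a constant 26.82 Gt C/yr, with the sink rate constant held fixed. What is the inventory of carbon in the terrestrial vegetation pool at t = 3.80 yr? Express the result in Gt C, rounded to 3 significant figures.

The sink rate constant is k = F₀/M₀ = 52.92/509.9 = 0.1038 yr⁻¹.
Solving dM/dt = F₁ − kM with M(0) = M₀ gives M(t) = F₁/k + (M₀ − F₁/k)·e^(−kt).
F₁/k = 26.82/0.1038 = 258.42 Gt C; kt = 0.1038 × 3.80 = 0.3944, e^(−kt) = 0.6741.
M(3.80) = 258.42 + (509.9 − 258.42) × 0.6741 = 258.42 + 169.5 = 427.94 Gt C.

428 Gt C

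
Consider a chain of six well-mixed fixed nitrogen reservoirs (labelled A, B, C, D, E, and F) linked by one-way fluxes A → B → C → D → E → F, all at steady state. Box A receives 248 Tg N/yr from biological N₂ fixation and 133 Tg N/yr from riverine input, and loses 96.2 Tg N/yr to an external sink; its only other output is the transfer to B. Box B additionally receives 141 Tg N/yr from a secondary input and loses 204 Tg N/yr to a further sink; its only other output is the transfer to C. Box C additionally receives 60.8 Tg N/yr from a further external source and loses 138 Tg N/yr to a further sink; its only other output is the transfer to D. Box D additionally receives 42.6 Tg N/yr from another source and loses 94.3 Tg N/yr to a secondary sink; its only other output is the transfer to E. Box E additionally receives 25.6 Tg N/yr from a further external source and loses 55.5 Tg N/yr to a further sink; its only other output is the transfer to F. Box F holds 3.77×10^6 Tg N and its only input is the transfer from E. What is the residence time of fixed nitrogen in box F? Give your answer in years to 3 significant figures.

59800 yr

Box A: F(A→B) = (248 + 133) − 96.2 = 284.80 Tg N/yr.
Box B: F(B→C) = (284.80 + 141) − 204 = 221.80 Tg N/yr.
Box C: F(C→D) = (221.80 + 60.8) − 138 = 144.60 Tg N/yr.
Box D: F(D→E) = (144.60 + 42.6) − 94.3 = 92.900 Tg N/yr.
Box E: F(E→F) = (92.900 + 25.6) − 55.5 = 63.000 Tg N/yr.
Box F throughput = its input = 63.000 Tg N/yr; τ = 3.77×10^6 / 63.000 = 59840 yr.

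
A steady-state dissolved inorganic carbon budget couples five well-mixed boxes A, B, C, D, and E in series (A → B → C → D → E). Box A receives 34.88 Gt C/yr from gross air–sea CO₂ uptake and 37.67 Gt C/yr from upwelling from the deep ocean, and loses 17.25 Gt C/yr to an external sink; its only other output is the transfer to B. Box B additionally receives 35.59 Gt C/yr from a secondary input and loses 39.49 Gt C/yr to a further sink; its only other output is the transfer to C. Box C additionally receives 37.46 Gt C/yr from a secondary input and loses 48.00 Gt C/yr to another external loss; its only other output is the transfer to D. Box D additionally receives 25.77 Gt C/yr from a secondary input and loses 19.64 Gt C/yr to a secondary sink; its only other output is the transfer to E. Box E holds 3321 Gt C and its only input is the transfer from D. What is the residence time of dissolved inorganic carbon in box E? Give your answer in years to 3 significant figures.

Box A: F(A→B) = (34.88 + 37.67) − 17.25 = 55.300 Gt C/yr.
Box B: F(B→C) = (55.300 + 35.59) − 39.49 = 51.400 Gt C/yr.
Box C: F(C→D) = (51.400 + 37.46) − 48.00 = 40.860 Gt C/yr.
Box D: F(D→E) = (40.860 + 25.77) − 19.64 = 46.990 Gt C/yr.
Box E throughput = its input = 46.990 Gt C/yr; τ = 3321 / 46.990 = 70.67 yr.

70.7 yr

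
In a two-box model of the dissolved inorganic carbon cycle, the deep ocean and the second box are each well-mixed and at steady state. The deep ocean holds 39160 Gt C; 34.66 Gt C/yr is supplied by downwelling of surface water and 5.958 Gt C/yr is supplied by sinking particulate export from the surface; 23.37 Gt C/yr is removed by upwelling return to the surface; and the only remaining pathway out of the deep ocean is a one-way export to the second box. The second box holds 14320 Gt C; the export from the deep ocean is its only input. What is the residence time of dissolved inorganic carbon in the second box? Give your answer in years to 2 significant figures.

Balance the deep ocean: ΣF_in = 34.66 + 5.958 = 40.618 Gt C/yr.
Export to the second box = ΣF_in − (23.37) = 17.248 Gt C/yr.
At steady state the output of the second box equals its input, 17.248 Gt C/yr.
τ = M / F = 14320 / 17.248 = 830.2 yr.

830 yr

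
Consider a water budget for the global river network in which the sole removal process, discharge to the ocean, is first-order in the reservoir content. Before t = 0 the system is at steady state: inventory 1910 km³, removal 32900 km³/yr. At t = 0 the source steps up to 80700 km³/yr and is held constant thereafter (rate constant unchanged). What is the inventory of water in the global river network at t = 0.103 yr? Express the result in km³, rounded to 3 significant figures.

4210 km³

Residence time τ = M₀/F₀ = 0.05805 yr. The eventual steady state is M_∞ = M₀·(F₁/F₀) = 1910 × 80700/32900 = 4685.0 km³.
The anomaly ΔM(t) = M(t) − M_∞ decays as ΔM₀·e^(−t/τ) with ΔM₀ = 1910 − 4685.0 = −2775 km³.
At t = 0.103 yr, e^(−t/τ) = e^(−1.774) = 0.1696, so ΔM = −470.7 km³ and M = 4685.0 − 470.7 = 4214.3 km³.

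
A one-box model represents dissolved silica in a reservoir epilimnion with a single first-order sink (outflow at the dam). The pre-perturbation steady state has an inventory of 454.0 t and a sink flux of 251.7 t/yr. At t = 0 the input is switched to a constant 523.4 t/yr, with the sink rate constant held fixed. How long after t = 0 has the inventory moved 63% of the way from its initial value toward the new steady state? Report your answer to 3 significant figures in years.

1.79 yr

τ = M₀/F₀ = 454.0/251.7 = 1.804 yr.
The remaining gap fraction is e^(−t/τ); 63% covered ⇒ e^(−t/τ) = 0.370.
t = −τ ln(0.370) = 1.804 × 0.9943 = 1.793 yr.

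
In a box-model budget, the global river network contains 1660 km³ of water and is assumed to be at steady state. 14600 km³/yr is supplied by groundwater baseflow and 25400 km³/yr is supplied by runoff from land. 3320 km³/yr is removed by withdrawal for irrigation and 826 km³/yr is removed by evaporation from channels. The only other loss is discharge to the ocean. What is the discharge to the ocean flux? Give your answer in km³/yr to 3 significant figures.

At steady state ΣF_in = ΣF_out.
ΣF_in = 14600 + 25400 = 40000 km³/yr.
Discharge to the ocean flux = ΣF_in − (3320 + 826) = 40000 − 4146 = 35850 km³/yr.

35900 km³/yr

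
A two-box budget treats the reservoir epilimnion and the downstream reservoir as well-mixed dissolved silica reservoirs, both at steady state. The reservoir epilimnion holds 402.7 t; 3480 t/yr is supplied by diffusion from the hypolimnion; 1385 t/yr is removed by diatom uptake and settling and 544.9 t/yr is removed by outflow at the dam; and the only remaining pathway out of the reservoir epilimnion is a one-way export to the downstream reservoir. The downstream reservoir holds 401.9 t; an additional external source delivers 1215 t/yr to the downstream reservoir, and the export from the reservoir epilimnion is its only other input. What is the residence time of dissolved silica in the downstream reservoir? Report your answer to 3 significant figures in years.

0.145 yr

Balance the reservoir epilimnion: ΣF_in = 3480.0 t/yr.
Export to the downstream reservoir = ΣF_in − (1385 + 544.9) = 1550.1 t/yr.
Total input to the downstream reservoir = 1550.1 + 1215 = 2765.1 t/yr; at steady state this equals its total output.
τ = M / F = 401.9 / 2765.1 = 0.1453 yr.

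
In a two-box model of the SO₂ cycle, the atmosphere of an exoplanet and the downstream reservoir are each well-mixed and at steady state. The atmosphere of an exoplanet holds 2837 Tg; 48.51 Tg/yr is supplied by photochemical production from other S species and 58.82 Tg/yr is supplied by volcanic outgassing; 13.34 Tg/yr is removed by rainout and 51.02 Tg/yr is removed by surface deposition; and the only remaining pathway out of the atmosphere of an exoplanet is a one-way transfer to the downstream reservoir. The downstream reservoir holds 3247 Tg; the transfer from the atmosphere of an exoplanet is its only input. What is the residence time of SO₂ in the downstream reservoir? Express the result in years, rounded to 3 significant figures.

Balance the atmosphere of an exoplanet: ΣF_in = 48.51 + 58.82 = 107.33 Tg/yr.
Transfer to the downstream reservoir = ΣF_in − (13.34 + 51.02) = 42.970 Tg/yr.
At steady state the output of the downstream reservoir equals its input, 42.970 Tg/yr.
τ = M / F = 3247 / 42.970 = 75.56 yr.

75.6 yr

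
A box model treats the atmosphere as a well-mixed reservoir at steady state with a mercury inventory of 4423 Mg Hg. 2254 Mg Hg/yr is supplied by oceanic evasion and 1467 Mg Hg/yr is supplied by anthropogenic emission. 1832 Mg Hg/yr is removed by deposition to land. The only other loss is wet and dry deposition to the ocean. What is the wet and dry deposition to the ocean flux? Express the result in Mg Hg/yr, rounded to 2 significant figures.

1900 Mg Hg/yr

At steady state ΣF_in = ΣF_out.
ΣF_in = 2254 + 1467 = 3721.0 Mg Hg/yr.
Wet and dry deposition to the ocean flux = ΣF_in − (1832) = 3721.0 − 1832 = 1889 Mg Hg/yr.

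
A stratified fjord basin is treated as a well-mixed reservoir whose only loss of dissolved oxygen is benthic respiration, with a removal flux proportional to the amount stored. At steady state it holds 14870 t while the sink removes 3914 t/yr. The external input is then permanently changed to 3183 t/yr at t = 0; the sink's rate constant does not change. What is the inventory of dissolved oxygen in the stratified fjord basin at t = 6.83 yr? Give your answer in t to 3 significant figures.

Residence time τ = M₀/F₀ = 3.799 yr. The eventual steady state is M_∞ = M₀·(F₁/F₀) = 14870 × 3183/3914 = 12093 t.
The anomaly ΔM(t) = M(t) − M_∞ decays as ΔM₀·e^(−t/τ) with ΔM₀ = 14870 − 12093 = 2777 t.
At t = 6.83 yr, e^(−t/τ) = e^(−1.798) = 0.1657, so ΔM = 460.1 t and M = 12093 + 460.1 = 12553 t.

12600 t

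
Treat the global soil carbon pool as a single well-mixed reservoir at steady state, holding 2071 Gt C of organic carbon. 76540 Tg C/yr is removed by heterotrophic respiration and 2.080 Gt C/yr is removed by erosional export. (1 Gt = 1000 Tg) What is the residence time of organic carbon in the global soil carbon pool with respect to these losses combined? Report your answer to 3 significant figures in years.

Convert the heterotrophic respiration flux: 76540 Tg C/yr = 76.54 Gt C/yr.
Total removal = 76.54 + 2.080 = 78.620 Gt C/yr.
τ = M / ΣF_out = 2071 / 78.620 = 26.34 yr.

26.3 yr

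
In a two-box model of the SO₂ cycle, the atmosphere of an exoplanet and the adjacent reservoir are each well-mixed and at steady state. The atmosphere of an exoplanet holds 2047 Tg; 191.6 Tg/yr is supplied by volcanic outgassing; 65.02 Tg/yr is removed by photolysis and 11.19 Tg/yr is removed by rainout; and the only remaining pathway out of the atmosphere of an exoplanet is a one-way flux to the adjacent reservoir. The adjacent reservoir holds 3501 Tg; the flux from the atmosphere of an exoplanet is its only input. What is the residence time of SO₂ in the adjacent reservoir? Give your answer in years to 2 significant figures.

30 yr

Balance the atmosphere of an exoplanet: ΣF_in = 191.60 Tg/yr.
Flux to the adjacent reservoir = ΣF_in − (65.02 + 11.19) = 115.39 Tg/yr.
At steady state the output of the adjacent reservoir equals its input, 115.39 Tg/yr.
τ = M / F = 3501 / 115.39 = 30.34 yr.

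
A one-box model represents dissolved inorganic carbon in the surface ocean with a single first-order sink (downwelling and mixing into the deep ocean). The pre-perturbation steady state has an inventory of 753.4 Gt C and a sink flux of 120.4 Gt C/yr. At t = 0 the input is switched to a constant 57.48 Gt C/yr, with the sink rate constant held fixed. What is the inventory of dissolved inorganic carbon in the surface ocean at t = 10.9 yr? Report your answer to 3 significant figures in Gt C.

τ = M₀/F₀ = 753.4/120.4 = 6.257 yr; rate constant k = 1/τ.
New steady state M_∞ = F₁/k = F₁·τ = 57.48 × 6.257 = 359.68 Gt C.
M(t) = M_∞ + (M₀ − M_∞)·e^(−t/τ); t/τ = 10.9/6.257 = 1.742, so e^(−t/τ) = 0.1752.
M(t) = 359.68 + 393.7 × 0.1752 = 428.65 Gt C.

429 Gt C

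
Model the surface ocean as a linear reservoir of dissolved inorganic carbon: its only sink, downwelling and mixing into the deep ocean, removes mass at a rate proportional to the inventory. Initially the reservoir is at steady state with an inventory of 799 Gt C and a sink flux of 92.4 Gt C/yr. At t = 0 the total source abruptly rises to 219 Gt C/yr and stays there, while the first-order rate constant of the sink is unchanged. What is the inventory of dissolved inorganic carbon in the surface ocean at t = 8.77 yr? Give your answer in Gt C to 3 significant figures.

1500 Gt C

τ = M₀/F₀ = 799/92.4 = 8.647 yr; rate constant k = 1/τ.
New steady state M_∞ = F₁/k = F₁·τ = 219 × 8.647 = 1893.7 Gt C.
M(t) = M_∞ + (M₀ − M_∞)·e^(−t/τ); t/τ = 8.77/8.647 = 1.014, so e^(−t/τ) = 0.3627.
M(t) = 1893.7 − 1095 × 0.3627 = 1496.7 Gt C.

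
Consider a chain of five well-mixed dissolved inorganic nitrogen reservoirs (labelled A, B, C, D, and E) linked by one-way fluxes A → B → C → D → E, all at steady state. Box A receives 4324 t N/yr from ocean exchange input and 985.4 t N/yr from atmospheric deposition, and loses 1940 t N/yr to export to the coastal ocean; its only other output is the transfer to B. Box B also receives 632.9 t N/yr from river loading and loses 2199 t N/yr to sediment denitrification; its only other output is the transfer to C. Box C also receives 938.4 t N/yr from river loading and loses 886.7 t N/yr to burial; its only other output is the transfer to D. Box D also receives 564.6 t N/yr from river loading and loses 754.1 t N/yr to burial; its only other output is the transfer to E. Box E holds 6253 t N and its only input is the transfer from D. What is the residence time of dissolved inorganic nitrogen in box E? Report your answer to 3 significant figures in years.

Box A: F(A→B) = (4324 + 985.4) − 1940 = 3369.4 t N/yr.
Box B: F(B→C) = (3369.4 + 632.9) − 2199 = 1803.3 t N/yr.
Box C: F(C→D) = (1803.3 + 938.4) − 886.7 = 1855.0 t N/yr.
Box D: F(D→E) = (1855.0 + 564.6) − 754.1 = 1665.5 t N/yr.
Box E throughput = its input = 1665.5 t N/yr; τ = 6253 / 1665.5 = 3.754 yr.

3.75 yr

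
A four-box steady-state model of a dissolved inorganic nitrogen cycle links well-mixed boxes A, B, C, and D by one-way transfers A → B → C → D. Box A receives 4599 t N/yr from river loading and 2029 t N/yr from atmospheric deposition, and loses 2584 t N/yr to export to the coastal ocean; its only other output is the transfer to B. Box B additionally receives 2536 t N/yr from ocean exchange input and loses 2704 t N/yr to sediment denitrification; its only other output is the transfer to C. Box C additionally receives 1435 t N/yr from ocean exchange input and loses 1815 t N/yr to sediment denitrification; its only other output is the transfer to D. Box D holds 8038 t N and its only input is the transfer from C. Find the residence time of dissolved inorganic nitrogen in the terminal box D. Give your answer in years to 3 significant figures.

2.30 yr

Box A: F(A→B) = (4599 + 2029) − 2584 = 4044.0 t N/yr.
Box B: F(B→C) = (4044.0 + 2536) − 2704 = 3876.0 t N/yr.
Box C: F(C→D) = (3876.0 + 1435) − 1815 = 3496.0 t N/yr.
Box D throughput = its input = 3496.0 t N/yr; τ = 8038 / 3496.0 = 2.299 yr.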